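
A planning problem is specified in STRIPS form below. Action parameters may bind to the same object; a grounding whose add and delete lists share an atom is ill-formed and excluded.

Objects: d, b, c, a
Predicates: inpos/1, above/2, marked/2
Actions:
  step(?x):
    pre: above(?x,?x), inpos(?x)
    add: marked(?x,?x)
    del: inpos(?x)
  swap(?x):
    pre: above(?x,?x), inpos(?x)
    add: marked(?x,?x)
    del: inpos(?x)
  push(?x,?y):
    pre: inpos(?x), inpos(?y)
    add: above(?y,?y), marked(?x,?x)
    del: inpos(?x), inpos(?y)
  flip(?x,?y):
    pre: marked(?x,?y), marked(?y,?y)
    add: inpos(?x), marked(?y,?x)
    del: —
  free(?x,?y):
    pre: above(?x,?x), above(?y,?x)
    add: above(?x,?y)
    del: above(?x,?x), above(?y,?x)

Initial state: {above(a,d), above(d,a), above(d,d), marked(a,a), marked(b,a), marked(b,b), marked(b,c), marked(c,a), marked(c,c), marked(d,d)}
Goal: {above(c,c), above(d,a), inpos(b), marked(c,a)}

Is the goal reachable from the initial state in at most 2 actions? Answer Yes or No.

No

1. flip(b,b)  →  {above(a,d), above(d,a), above(d,d), inpos(b), marked(a,a), marked(b,a), marked(b,b), marked(b,c), marked(c,a), marked(c,c), marked(d,d)}
2. flip(c,c)  →  {above(a,d), above(d,a), above(d,d), inpos(b), inpos(c), marked(a,a), marked(b,a), marked(b,b), marked(b,c), marked(c,a), marked(c,c), marked(d,d)}
3. push(c,c)  →  {above(a,d), above(c,c), above(d,a), above(d,d), inpos(b), marked(a,a), marked(b,a), marked(b,b), marked(b,c), marked(c,a), marked(c,c), marked(d,d)}
optimal plan length = 3; 3 > 2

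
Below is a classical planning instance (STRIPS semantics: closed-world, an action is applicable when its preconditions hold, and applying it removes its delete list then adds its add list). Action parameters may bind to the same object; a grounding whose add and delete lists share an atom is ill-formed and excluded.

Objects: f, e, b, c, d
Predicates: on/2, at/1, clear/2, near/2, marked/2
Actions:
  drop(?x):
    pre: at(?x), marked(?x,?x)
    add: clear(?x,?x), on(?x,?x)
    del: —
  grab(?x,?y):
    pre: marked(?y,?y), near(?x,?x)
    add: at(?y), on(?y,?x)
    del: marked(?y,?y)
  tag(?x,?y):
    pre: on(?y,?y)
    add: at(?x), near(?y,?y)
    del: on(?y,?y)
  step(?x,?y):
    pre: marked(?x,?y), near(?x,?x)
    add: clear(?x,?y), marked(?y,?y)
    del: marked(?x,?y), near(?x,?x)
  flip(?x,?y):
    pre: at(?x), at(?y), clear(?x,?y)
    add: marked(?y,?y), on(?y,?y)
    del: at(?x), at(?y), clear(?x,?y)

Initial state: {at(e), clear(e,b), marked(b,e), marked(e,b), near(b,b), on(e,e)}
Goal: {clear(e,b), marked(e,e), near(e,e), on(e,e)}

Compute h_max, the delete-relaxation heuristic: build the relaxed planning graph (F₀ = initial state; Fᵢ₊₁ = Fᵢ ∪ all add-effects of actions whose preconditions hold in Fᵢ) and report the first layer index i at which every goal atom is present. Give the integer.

1

F0 = init (6 atoms)
F1 = F0 ∪ {at(b), at(c), at(d), at(f), clear(b,e), marked(e,e), near(e,e)}  (13 atoms)
goal ⊆ F1  ⇒  h_max = 1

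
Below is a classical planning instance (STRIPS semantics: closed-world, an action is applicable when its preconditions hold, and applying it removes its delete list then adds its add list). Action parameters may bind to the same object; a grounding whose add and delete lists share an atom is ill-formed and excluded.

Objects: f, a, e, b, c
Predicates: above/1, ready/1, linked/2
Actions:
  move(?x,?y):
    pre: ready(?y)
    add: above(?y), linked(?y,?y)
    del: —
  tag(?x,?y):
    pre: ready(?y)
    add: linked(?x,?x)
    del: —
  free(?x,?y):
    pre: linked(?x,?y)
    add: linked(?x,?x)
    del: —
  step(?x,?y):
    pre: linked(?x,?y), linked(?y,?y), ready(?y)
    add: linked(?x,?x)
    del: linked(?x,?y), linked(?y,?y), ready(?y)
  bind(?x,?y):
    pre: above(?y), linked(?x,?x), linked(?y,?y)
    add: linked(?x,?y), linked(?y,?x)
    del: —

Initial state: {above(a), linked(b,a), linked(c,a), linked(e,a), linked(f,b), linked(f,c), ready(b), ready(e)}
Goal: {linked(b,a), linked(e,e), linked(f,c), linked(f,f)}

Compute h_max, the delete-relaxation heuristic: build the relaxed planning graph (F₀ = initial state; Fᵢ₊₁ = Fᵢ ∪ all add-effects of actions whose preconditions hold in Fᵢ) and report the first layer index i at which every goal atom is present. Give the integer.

F0 = init (8 atoms)
F1 = F0 ∪ {above(b), above(e), linked(a,a), linked(b,b), linked(c,c), linked(e,e), linked(f,f)}  (15 atoms)
goal ⊆ F1  ⇒  h_max = 1

1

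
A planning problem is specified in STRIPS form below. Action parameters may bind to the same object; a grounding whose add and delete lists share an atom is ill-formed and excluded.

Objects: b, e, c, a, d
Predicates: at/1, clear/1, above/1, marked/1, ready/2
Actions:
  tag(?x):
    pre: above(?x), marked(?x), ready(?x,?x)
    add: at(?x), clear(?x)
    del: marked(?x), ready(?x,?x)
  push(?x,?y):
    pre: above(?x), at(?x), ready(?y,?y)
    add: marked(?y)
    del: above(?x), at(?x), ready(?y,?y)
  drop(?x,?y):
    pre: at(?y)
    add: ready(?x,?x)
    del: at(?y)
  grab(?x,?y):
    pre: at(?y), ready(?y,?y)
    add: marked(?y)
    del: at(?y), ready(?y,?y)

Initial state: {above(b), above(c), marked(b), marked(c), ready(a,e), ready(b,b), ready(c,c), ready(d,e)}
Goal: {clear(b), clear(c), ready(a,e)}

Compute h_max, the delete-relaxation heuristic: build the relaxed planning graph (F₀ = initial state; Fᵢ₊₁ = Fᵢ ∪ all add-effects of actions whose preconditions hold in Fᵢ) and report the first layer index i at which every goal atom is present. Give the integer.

1

F0 = init (8 atoms)
F1 = F0 ∪ {at(b), at(c), clear(b), clear(c)}  (12 atoms)
goal ⊆ F1  ⇒  h_max = 1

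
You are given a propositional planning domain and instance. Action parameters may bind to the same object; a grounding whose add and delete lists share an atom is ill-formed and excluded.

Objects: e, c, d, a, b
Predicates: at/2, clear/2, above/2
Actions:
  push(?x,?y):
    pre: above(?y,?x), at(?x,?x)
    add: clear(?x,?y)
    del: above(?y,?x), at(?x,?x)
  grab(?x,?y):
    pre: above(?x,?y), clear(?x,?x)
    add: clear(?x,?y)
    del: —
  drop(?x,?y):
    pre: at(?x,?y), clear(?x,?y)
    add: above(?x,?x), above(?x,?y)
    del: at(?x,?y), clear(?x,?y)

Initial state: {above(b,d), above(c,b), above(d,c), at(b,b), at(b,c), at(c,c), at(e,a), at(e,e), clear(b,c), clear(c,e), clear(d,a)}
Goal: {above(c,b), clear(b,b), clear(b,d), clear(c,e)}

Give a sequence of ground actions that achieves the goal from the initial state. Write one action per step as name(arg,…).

drop(b,c); push(b,b); grab(b,d)

1. drop(b,c)  →  {above(b,b), above(b,c), above(b,d), above(c,b), above(d,c), at(b,b), at(c,c), at(e,a), at(e,e), clear(c,e), clear(d,a)}
2. push(b,b)  →  {above(b,c), above(b,d), above(c,b), above(d,c), at(c,c), at(e,a), at(e,e), clear(b,b), clear(c,e), clear(d,a)}
3. grab(b,d)  →  {above(b,c), above(b,d), above(c,b), above(d,c), at(c,c), at(e,a), at(e,e), clear(b,b), clear(b,d), clear(c,e), clear(d,a)}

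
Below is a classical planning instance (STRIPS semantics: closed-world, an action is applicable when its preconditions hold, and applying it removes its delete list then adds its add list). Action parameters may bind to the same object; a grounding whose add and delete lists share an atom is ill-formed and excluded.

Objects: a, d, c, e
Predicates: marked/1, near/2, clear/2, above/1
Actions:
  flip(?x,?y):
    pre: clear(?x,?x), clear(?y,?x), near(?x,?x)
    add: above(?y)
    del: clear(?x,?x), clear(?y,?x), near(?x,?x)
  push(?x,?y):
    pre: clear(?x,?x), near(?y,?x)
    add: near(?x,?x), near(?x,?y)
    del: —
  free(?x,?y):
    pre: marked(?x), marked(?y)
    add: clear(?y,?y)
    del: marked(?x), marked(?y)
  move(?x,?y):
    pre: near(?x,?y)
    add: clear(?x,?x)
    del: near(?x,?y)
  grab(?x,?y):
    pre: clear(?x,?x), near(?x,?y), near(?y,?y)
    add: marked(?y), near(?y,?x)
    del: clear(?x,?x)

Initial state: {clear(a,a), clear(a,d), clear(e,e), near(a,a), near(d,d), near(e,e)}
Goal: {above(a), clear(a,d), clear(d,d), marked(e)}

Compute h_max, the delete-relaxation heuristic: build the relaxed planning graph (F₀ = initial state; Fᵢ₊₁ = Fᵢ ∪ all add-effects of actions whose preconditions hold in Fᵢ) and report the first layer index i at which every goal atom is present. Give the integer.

1

F0 = init (6 atoms)
F1 = F0 ∪ {above(a), above(e), clear(d,d), marked(a), marked(e)}  (11 atoms)
goal ⊆ F1  ⇒  h_max = 1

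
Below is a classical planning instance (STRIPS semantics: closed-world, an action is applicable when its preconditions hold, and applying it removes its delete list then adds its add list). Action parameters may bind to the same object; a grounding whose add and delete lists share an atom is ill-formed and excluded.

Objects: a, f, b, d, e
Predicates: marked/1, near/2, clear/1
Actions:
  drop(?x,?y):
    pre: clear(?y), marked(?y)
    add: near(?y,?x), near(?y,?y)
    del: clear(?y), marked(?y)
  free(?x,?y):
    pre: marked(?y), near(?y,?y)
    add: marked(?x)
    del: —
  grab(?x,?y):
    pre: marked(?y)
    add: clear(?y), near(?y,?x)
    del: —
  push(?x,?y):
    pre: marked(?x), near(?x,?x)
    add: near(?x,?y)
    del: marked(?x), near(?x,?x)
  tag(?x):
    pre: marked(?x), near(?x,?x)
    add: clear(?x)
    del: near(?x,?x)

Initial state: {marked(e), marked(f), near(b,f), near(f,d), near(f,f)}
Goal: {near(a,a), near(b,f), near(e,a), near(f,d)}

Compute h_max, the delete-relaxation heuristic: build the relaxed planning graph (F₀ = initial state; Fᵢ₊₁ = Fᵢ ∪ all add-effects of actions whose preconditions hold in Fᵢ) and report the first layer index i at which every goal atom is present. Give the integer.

2

F0 = init (5 atoms)
F1 = F0 ∪ {clear(e), clear(f), marked(a), marked(b), marked(d), near(e,a), near(e,b), near(e,d), near(e,e), near(e,f), near(f,a), near(f,b), near(f,e)}  (18 atoms)
F2 = F1 ∪ {clear(a), clear(b), clear(d), near(a,a), near(a,b), near(a,d), near(a,e), near(a,f), near(b,a), near(b,b), near(b,d), near(b,e), near(d,a), near(d,b), near(d,d), near(d,e), near(d,f)}  (35 atoms)
goal ⊆ F2  ⇒  h_max = 2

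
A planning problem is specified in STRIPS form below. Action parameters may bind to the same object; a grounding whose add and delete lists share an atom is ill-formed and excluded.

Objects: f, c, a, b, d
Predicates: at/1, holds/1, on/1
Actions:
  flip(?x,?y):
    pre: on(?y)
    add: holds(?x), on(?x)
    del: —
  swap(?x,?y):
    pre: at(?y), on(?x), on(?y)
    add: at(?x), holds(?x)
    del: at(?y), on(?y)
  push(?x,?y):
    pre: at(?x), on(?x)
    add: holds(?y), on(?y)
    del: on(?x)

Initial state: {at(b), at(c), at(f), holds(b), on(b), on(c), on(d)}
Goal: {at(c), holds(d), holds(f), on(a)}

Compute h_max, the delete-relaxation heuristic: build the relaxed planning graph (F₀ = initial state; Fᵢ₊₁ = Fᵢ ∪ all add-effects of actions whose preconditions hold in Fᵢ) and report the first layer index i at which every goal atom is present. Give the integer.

1

F0 = init (7 atoms)
F1 = F0 ∪ {at(d), holds(a), holds(c), holds(d), holds(f), on(a), on(f)}  (14 atoms)
goal ⊆ F1  ⇒  h_max = 1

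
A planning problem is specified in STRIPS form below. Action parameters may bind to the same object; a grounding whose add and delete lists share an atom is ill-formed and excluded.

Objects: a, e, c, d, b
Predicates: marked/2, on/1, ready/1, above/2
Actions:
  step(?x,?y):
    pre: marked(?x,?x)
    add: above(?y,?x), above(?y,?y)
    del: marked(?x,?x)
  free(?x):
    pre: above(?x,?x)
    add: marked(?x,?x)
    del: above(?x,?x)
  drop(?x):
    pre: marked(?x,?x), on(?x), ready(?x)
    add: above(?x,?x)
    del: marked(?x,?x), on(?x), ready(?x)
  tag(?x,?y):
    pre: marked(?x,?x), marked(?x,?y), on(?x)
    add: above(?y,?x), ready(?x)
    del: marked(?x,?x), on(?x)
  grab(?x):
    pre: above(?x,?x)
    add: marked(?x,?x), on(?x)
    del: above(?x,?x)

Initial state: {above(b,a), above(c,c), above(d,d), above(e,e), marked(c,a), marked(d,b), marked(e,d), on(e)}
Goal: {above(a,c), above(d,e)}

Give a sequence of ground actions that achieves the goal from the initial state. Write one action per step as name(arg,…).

1. free(e)  →  {above(b,a), above(c,c), above(d,d), marked(c,a), marked(d,b), marked(e,d), marked(e,e), on(e)}
2. step(e,d)  →  {above(b,a), above(c,c), above(d,d), above(d,e), marked(c,a), marked(d,b), marked(e,d), on(e)}
3. free(c)  →  {above(b,a), above(d,d), above(d,e), marked(c,a), marked(c,c), marked(d,b), marked(e,d), on(e)}
4. step(c,a)  →  {above(a,a), above(a,c), above(b,a), above(d,d), above(d,e), marked(c,a), marked(d,b), marked(e,d), on(e)}

free(e); step(e,d); free(c); step(c,a)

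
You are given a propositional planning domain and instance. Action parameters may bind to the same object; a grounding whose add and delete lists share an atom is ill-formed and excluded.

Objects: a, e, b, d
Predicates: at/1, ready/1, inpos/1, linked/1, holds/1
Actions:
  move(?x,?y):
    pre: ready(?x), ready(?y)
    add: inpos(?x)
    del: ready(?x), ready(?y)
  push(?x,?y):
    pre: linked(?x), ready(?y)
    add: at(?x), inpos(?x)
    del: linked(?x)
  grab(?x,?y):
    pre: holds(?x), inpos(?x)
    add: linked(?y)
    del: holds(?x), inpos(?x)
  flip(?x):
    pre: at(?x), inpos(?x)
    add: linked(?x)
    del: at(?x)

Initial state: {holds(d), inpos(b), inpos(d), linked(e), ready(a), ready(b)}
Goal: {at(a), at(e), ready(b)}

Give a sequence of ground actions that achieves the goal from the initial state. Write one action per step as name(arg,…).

push(e,a); grab(d,a); push(a,a)

1. push(e,a)  →  {at(e), holds(d), inpos(b), inpos(d), inpos(e), ready(a), ready(b)}
2. grab(d,a)  →  {at(e), inpos(b), inpos(e), linked(a), ready(a), ready(b)}
3. push(a,a)  →  {at(a), at(e), inpos(a), inpos(b), inpos(e), ready(a), ready(b)}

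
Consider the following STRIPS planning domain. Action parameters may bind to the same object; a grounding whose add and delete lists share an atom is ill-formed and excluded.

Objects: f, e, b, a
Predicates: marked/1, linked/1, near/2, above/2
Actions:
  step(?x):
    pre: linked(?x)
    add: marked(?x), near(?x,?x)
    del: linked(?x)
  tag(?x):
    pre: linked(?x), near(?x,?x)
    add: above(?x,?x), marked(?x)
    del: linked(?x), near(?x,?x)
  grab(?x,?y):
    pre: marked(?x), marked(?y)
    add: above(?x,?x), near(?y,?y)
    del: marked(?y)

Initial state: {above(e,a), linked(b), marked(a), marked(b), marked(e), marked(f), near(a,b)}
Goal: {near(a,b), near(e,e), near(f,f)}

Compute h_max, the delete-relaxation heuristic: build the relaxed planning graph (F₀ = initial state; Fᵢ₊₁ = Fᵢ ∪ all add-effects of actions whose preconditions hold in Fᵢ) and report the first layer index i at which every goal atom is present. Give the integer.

F0 = init (7 atoms)
F1 = F0 ∪ {above(a,a), above(b,b), above(e,e), above(f,f), near(a,a), near(b,b), near(e,e), near(f,f)}  (15 atoms)
goal ⊆ F1  ⇒  h_max = 1

1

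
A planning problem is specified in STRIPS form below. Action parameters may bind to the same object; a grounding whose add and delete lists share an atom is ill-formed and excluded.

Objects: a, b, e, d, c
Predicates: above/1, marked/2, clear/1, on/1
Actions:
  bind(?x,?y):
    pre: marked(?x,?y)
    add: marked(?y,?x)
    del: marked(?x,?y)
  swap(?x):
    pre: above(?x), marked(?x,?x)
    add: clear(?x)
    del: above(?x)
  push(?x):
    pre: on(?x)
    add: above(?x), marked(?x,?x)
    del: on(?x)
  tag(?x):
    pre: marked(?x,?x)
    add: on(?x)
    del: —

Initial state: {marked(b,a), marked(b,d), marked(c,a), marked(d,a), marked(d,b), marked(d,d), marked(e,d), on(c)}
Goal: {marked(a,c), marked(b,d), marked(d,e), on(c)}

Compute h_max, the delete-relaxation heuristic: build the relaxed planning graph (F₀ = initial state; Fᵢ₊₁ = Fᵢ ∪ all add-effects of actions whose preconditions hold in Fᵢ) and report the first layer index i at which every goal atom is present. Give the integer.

F0 = init (8 atoms)
F1 = F0 ∪ {above(c), marked(a,b), marked(a,c), marked(a,d), marked(c,c), marked(d,e), on(d)}  (15 atoms)
goal ⊆ F1  ⇒  h_max = 1

1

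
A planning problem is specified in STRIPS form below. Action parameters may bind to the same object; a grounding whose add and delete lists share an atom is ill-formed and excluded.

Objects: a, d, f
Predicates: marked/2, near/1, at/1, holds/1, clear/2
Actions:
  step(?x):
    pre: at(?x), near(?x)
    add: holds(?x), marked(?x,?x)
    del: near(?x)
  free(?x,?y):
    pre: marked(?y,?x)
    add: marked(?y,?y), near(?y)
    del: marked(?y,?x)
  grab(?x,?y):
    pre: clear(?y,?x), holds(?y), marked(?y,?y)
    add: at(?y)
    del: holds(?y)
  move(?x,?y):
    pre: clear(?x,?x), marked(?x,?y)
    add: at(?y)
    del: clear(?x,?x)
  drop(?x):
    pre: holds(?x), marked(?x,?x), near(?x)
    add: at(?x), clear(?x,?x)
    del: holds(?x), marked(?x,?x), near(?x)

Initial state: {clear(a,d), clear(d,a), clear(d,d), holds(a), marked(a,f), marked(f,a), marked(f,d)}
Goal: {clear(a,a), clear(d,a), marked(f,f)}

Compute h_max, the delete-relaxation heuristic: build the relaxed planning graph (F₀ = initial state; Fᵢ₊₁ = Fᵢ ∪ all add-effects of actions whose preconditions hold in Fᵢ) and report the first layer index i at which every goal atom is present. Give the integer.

F0 = init (7 atoms)
F1 = F0 ∪ {marked(a,a), marked(f,f), near(a), near(f)}  (11 atoms)
F2 = F1 ∪ {at(a), clear(a,a)}  (13 atoms)
goal ⊆ F2  ⇒  h_max = 2

2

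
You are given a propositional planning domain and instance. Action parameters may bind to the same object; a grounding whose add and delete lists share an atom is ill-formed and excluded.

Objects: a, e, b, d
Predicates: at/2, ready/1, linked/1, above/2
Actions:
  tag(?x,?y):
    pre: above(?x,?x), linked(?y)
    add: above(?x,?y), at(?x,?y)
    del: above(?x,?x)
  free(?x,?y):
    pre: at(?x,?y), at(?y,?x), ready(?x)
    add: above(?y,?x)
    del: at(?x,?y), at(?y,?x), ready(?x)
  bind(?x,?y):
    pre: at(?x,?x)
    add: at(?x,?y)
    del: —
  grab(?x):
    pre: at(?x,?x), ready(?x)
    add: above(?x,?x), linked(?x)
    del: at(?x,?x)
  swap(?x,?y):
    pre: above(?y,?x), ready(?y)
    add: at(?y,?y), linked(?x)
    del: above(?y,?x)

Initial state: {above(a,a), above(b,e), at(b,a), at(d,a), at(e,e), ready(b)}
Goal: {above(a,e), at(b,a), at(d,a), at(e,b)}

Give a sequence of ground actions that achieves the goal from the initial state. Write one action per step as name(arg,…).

1. bind(e,b)  →  {above(a,a), above(b,e), at(b,a), at(d,a), at(e,b), at(e,e), ready(b)}
2. swap(e,b)  →  {above(a,a), at(b,a), at(b,b), at(d,a), at(e,b), at(e,e), linked(e), ready(b)}
3. tag(a,e)  →  {above(a,e), at(a,e), at(b,a), at(b,b), at(d,a), at(e,b), at(e,e), linked(e), ready(b)}

bind(e,b); swap(e,b); tag(a,e)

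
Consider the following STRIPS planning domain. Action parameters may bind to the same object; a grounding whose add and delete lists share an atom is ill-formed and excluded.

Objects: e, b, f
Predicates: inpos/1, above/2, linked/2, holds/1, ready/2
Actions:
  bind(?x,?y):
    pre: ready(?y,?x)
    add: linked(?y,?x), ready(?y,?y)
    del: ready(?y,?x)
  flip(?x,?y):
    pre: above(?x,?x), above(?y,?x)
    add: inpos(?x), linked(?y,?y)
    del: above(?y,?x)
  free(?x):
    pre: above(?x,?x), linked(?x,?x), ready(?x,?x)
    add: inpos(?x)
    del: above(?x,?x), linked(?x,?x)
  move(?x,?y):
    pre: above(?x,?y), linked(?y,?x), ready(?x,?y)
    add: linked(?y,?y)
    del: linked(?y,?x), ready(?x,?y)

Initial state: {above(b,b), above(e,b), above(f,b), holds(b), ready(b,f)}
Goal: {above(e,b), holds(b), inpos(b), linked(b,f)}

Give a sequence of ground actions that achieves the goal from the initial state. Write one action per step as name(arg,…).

bind(f,b); flip(b,b)

1. bind(f,b)  →  {above(b,b), above(e,b), above(f,b), holds(b), linked(b,f), ready(b,b)}
2. flip(b,b)  →  {above(e,b), above(f,b), holds(b), inpos(b), linked(b,b), linked(b,f), ready(b,b)}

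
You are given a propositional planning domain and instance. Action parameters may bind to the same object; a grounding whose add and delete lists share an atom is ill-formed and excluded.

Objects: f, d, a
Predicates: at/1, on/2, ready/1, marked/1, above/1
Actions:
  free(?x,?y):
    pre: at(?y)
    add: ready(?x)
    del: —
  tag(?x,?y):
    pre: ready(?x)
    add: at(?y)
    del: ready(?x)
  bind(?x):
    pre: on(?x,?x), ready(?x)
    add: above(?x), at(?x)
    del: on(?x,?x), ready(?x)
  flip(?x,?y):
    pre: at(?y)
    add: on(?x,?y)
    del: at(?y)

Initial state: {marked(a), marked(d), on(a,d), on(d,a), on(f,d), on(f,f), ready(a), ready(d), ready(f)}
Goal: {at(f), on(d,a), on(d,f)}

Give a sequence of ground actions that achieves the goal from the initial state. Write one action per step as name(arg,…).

tag(f,f); flip(d,f); tag(d,f)

1. tag(f,f)  →  {at(f), marked(a), marked(d), on(a,d), on(d,a), on(f,d), on(f,f), ready(a), ready(d)}
2. flip(d,f)  →  {marked(a), marked(d), on(a,d), on(d,a), on(d,f), on(f,d), on(f,f), ready(a), ready(d)}
3. tag(d,f)  →  {at(f), marked(a), marked(d), on(a,d), on(d,a), on(d,f), on(f,d), on(f,f), ready(a)}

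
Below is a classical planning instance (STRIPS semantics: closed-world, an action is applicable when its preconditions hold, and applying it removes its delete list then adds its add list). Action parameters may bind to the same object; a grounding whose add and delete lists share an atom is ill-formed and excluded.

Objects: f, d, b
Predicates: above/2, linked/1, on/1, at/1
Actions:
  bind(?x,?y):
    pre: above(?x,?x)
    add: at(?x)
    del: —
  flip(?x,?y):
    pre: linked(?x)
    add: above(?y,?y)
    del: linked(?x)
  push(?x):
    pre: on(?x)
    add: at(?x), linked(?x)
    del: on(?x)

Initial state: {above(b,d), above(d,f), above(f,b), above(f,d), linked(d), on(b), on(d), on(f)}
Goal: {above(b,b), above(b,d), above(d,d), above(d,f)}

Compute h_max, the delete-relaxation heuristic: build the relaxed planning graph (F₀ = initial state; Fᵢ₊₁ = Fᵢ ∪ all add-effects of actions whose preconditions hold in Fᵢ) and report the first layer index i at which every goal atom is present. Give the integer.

F0 = init (8 atoms)
F1 = F0 ∪ {above(b,b), above(d,d), above(f,f), at(b), at(d), at(f), linked(b), linked(f)}  (16 atoms)
goal ⊆ F1  ⇒  h_max = 1

1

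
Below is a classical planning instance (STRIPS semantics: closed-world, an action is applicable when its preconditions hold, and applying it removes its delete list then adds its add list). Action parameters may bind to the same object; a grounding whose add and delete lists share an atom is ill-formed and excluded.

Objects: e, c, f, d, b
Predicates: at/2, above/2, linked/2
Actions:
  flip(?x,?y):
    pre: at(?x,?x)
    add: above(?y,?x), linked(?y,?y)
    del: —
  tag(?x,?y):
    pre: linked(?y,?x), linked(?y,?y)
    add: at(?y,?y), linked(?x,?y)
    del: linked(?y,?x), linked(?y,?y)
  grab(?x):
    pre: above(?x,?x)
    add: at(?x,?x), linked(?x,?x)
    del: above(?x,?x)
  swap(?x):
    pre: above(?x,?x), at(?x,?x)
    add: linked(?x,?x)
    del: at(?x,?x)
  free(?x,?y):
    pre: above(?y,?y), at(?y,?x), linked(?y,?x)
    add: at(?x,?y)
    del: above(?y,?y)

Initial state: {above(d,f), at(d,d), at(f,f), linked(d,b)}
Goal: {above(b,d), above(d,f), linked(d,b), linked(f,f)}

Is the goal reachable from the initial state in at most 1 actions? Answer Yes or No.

No

1. flip(f,f)  →  {above(d,f), above(f,f), at(d,d), at(f,f), linked(d,b), linked(f,f)}
2. flip(d,b)  →  {above(b,d), above(d,f), above(f,f), at(d,d), at(f,f), linked(b,b), linked(d,b), linked(f,f)}
optimal plan length = 2; 2 > 1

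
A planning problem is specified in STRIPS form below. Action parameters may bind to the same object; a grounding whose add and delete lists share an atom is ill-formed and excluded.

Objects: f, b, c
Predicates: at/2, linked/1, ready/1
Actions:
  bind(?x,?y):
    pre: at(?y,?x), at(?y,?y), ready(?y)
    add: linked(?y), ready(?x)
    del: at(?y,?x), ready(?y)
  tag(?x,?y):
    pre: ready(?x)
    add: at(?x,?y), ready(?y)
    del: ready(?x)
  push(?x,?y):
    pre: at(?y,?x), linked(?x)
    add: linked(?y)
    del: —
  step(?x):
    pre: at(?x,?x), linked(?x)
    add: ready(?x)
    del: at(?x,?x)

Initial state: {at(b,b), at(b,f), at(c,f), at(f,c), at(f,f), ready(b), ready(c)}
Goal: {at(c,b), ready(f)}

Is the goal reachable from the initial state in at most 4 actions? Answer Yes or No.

1. bind(f,b)  →  {at(b,b), at(c,f), at(f,c), at(f,f), linked(b), ready(c), ready(f)}
2. tag(c,b)  →  {at(b,b), at(c,b), at(c,f), at(f,c), at(f,f), linked(b), ready(b), ready(f)}
optimal plan length = 2; 2 ≤ 4

Yes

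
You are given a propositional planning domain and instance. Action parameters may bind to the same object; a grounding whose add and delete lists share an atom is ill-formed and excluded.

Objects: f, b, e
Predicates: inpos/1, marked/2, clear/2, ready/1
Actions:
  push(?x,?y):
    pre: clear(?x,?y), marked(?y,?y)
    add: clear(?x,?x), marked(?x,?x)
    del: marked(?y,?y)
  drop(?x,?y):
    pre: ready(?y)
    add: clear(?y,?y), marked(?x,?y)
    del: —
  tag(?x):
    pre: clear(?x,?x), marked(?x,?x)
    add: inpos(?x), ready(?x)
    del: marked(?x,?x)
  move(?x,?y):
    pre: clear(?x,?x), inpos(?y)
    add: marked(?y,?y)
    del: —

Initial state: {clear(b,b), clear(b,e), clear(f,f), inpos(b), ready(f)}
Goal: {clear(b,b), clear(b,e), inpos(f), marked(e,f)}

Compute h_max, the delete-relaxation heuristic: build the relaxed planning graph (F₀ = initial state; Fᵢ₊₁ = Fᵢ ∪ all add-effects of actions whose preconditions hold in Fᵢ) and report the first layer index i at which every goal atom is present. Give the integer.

F0 = init (5 atoms)
F1 = F0 ∪ {marked(b,b), marked(b,f), marked(e,f), marked(f,f)}  (9 atoms)
F2 = F1 ∪ {inpos(f), ready(b)}  (11 atoms)
goal ⊆ F2  ⇒  h_max = 2

2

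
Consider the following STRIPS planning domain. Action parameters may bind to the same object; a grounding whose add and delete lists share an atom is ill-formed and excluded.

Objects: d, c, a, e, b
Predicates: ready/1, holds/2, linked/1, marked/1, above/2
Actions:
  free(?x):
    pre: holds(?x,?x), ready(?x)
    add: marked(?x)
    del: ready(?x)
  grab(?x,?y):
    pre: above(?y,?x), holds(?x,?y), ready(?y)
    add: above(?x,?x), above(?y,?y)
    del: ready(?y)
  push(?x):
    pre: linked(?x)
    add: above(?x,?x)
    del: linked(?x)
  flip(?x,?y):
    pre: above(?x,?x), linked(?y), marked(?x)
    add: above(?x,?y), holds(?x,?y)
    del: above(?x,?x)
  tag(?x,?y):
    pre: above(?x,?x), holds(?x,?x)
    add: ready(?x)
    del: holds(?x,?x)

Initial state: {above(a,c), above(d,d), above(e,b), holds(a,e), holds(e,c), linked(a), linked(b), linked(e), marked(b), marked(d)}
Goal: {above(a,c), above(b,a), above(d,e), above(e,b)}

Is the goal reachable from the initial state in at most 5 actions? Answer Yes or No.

Yes

1. push(b)  →  {above(a,c), above(b,b), above(d,d), above(e,b), holds(a,e), holds(e,c), linked(a), linked(e), marked(b), marked(d)}
2. flip(d,e)  →  {above(a,c), above(b,b), above(d,e), above(e,b), holds(a,e), holds(d,e), holds(e,c), linked(a), linked(e), marked(b), marked(d)}
3. flip(b,a)  →  {above(a,c), above(b,a), above(d,e), above(e,b), holds(a,e), holds(b,a), holds(d,e), holds(e,c), linked(a), linked(e), marked(b), marked(d)}
optimal plan length = 3; 3 ≤ 5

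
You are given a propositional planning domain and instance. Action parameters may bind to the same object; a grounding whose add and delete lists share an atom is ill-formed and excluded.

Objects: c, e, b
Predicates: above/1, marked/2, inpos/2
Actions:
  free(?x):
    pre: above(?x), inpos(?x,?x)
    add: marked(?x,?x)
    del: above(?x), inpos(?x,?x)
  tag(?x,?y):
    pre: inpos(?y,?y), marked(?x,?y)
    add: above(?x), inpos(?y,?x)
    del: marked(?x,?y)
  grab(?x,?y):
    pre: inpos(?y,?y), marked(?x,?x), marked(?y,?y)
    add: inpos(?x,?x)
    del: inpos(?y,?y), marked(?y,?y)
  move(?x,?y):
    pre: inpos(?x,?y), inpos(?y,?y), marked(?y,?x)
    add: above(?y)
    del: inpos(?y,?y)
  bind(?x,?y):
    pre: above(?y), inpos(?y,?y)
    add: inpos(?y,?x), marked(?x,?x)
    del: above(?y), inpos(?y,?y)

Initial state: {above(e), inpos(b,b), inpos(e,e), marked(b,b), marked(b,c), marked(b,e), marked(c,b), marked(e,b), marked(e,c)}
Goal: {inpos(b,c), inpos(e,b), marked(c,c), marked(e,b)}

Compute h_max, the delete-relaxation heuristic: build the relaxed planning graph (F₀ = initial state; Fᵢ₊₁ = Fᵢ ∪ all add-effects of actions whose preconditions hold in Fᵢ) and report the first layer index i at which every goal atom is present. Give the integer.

F0 = init (9 atoms)
F1 = F0 ∪ {above(b), above(c), inpos(b,c), inpos(b,e), inpos(e,b), inpos(e,c), marked(c,c), marked(e,e)}  (17 atoms)
goal ⊆ F1  ⇒  h_max = 1

1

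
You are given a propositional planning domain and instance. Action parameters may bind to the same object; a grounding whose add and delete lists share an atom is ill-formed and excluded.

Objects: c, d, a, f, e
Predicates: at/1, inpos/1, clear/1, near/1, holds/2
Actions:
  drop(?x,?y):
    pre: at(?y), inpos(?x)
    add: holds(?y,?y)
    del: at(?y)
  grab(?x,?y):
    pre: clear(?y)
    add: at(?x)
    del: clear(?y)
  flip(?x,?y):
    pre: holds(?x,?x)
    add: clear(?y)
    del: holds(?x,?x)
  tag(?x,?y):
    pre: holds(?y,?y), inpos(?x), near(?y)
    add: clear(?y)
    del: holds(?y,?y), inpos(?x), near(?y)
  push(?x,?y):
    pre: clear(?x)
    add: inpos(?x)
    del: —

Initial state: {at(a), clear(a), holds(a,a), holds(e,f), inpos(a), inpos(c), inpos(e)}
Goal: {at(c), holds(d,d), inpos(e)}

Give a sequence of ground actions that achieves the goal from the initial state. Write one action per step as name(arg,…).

grab(c,a); flip(a,c); grab(d,c); drop(c,d)

1. grab(c,a)  →  {at(a), at(c), holds(a,a), holds(e,f), inpos(a), inpos(c), inpos(e)}
2. flip(a,c)  →  {at(a), at(c), clear(c), holds(e,f), inpos(a), inpos(c), inpos(e)}
3. grab(d,c)  →  {at(a), at(c), at(d), holds(e,f), inpos(a), inpos(c), inpos(e)}
4. drop(c,d)  →  {at(a), at(c), holds(d,d), holds(e,f), inpos(a), inpos(c), inpos(e)}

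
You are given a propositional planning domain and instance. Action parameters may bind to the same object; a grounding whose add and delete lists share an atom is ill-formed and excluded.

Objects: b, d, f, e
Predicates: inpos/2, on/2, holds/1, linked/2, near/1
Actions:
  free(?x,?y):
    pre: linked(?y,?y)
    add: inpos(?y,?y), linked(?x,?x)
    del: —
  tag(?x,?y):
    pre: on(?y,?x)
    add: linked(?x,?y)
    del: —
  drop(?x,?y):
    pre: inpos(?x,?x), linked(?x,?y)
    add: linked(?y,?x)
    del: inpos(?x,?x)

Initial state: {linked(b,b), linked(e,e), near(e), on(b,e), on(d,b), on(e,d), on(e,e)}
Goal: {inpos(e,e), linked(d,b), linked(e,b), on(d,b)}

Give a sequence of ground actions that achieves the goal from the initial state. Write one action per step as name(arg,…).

1. free(b,b)  →  {inpos(b,b), linked(b,b), linked(e,e), near(e), on(b,e), on(d,b), on(e,d), on(e,e)}
2. free(b,e)  →  {inpos(b,b), inpos(e,e), linked(b,b), linked(e,e), near(e), on(b,e), on(d,b), on(e,d), on(e,e)}
3. tag(b,d)  →  {inpos(b,b), inpos(e,e), linked(b,b), linked(b,d), linked(e,e), near(e), on(b,e), on(d,b), on(e,d), on(e,e)}
4. tag(e,b)  →  {inpos(b,b), inpos(e,e), linked(b,b), linked(b,d), linked(e,b), linked(e,e), near(e), on(b,e), on(d,b), on(e,d), on(e,e)}
5. drop(b,d)  →  {inpos(e,e), linked(b,b), linked(b,d), linked(d,b), linked(e,b), linked(e,e), near(e), on(b,e), on(d,b), on(e,d), on(e,e)}

free(b,b); free(b,e); tag(b,d); tag(e,b); drop(b,d)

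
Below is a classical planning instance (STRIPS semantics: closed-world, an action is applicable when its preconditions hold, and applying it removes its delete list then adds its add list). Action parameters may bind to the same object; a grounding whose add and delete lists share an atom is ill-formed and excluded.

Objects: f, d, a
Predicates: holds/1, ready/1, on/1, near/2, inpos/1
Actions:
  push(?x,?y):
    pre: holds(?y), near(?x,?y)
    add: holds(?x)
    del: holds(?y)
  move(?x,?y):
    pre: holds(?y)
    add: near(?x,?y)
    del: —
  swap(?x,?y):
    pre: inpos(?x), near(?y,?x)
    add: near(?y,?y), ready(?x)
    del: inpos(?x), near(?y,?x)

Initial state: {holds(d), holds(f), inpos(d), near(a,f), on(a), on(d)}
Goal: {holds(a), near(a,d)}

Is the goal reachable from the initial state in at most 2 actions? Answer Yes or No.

Yes

1. push(a,f)  →  {holds(a), holds(d), inpos(d), near(a,f), on(a), on(d)}
2. move(a,d)  →  {holds(a), holds(d), inpos(d), near(a,d), near(a,f), on(a), on(d)}
optimal plan length = 2; 2 ≤ 2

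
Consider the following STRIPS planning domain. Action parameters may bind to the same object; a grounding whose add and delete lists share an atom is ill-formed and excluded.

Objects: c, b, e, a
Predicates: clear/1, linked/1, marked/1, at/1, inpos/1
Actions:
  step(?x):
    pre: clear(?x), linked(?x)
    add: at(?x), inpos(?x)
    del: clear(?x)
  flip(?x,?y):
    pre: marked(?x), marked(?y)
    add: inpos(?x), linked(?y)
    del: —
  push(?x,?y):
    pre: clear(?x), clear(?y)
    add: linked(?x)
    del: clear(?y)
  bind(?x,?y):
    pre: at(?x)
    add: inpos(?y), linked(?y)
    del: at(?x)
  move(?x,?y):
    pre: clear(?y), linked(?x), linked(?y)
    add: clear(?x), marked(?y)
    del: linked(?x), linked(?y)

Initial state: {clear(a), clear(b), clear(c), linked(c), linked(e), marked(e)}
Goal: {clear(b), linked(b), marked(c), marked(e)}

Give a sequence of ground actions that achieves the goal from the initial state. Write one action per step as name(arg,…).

push(b,a); move(c,c)

1. push(b,a)  →  {clear(b), clear(c), linked(b), linked(c), linked(e), marked(e)}
2. move(c,c)  →  {clear(b), clear(c), linked(b), linked(e), marked(c), marked(e)}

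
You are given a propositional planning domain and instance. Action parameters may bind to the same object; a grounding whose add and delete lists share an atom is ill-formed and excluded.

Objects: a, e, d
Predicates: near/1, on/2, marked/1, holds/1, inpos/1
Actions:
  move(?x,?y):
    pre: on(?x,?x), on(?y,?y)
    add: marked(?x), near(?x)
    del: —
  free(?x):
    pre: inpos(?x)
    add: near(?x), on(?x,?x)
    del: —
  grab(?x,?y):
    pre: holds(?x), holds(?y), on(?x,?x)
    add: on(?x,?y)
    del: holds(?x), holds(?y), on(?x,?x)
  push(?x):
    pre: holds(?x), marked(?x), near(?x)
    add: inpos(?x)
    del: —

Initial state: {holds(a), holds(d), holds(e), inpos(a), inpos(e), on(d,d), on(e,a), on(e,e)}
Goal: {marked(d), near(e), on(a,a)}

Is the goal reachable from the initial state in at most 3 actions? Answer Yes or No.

Yes

1. move(e,e)  →  {holds(a), holds(d), holds(e), inpos(a), inpos(e), marked(e), near(e), on(d,d), on(e,a), on(e,e)}
2. move(d,e)  →  {holds(a), holds(d), holds(e), inpos(a), inpos(e), marked(d), marked(e), near(d), near(e), on(d,d), on(e,a), on(e,e)}
3. free(a)  →  {holds(a), holds(d), holds(e), inpos(a), inpos(e), marked(d), marked(e), near(a), near(d), near(e), on(a,a), on(d,d), on(e,a), on(e,e)}
optimal plan length = 3; 3 ≤ 3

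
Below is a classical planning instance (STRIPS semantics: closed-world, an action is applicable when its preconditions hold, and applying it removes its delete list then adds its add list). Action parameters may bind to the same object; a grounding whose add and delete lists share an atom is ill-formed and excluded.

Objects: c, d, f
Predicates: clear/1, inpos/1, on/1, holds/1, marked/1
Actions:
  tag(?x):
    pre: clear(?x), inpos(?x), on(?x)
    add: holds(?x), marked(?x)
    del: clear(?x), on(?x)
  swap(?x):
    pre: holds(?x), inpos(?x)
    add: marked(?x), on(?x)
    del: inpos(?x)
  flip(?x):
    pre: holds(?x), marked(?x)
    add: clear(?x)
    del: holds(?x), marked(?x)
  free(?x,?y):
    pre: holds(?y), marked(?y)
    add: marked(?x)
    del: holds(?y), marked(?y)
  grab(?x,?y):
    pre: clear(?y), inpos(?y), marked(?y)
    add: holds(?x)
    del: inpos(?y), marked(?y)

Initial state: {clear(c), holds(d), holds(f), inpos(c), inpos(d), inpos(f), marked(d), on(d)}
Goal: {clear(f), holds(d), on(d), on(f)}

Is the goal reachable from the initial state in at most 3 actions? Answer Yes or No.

1. swap(f)  →  {clear(c), holds(d), holds(f), inpos(c), inpos(d), marked(d), marked(f), on(d), on(f)}
2. flip(f)  →  {clear(c), clear(f), holds(d), inpos(c), inpos(d), marked(d), on(d), on(f)}
optimal plan length = 2; 2 ≤ 3

Yes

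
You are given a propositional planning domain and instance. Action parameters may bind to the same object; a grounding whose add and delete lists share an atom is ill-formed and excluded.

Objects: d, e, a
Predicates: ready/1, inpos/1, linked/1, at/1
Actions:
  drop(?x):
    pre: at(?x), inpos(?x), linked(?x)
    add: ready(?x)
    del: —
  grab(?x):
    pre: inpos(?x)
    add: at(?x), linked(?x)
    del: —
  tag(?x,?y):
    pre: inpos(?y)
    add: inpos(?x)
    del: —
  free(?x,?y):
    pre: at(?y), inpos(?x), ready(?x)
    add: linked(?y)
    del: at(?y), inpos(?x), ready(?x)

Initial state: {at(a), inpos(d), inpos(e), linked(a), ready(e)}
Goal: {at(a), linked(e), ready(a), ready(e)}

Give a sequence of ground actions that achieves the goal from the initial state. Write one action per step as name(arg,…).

1. grab(e)  →  {at(a), at(e), inpos(d), inpos(e), linked(a), linked(e), ready(e)}
2. tag(a,d)  →  {at(a), at(e), inpos(a), inpos(d), inpos(e), linked(a), linked(e), ready(e)}
3. drop(a)  →  {at(a), at(e), inpos(a), inpos(d), inpos(e), linked(a), linked(e), ready(a), ready(e)}

grab(e); tag(a,d); drop(a)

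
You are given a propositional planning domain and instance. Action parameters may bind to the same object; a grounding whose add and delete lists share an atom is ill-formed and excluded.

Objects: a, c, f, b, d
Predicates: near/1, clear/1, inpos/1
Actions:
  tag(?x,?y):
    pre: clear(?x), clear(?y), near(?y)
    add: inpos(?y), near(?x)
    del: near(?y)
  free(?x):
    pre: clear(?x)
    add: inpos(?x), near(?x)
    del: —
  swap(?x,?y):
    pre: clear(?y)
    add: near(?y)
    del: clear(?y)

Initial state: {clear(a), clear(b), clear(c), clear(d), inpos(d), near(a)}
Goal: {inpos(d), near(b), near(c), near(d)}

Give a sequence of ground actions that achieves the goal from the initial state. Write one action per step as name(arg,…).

tag(c,a); free(b); free(d)

1. tag(c,a)  →  {clear(a), clear(b), clear(c), clear(d), inpos(a), inpos(d), near(c)}
2. free(b)  →  {clear(a), clear(b), clear(c), clear(d), inpos(a), inpos(b), inpos(d), near(b), near(c)}
3. free(d)  →  {clear(a), clear(b), clear(c), clear(d), inpos(a), inpos(b), inpos(d), near(b), near(c), near(d)}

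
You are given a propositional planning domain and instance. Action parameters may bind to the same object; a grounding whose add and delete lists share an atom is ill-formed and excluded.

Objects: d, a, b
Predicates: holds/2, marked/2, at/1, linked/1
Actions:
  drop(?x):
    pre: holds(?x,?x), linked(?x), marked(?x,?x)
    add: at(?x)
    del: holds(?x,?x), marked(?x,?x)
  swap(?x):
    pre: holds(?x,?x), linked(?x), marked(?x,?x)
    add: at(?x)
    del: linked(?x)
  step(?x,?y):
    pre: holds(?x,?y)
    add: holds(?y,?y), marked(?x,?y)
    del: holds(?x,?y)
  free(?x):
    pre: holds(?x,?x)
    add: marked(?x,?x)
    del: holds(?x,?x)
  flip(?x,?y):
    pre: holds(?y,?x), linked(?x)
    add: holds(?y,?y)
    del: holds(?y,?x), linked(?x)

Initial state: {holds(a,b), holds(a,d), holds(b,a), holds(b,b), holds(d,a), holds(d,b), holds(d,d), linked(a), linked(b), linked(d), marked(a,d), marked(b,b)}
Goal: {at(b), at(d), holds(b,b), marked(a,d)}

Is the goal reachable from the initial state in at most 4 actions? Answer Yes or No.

1. swap(b)  →  {at(b), holds(a,b), holds(a,d), holds(b,a), holds(b,b), holds(d,a), holds(d,b), holds(d,d), linked(a), linked(d), marked(a,d), marked(b,b)}
2. free(d)  →  {at(b), holds(a,b), holds(a,d), holds(b,a), holds(b,b), holds(d,a), holds(d,b), linked(a), linked(d), marked(a,d), marked(b,b), marked(d,d)}
3. step(a,d)  →  {at(b), holds(a,b), holds(b,a), holds(b,b), holds(d,a), holds(d,b), holds(d,d), linked(a), linked(d), marked(a,d), marked(b,b), marked(d,d)}
4. drop(d)  →  {at(b), at(d), holds(a,b), holds(b,a), holds(b,b), holds(d,a), holds(d,b), linked(a), linked(d), marked(a,d), marked(b,b)}
optimal plan length = 4; 4 ≤ 4

Yes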